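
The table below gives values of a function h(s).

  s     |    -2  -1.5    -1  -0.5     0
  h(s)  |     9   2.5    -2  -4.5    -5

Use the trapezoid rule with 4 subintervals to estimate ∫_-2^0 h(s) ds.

-1

Δs = 0.5.
T_4 = (0.5/2)·[9 + 2·2.5 + 2·(-2) + 2·(-4.5) + (-5)] = -1.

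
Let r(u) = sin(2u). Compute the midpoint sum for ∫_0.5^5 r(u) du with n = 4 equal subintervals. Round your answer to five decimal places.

Δu = (5 − 0.5)/4 = 1.125.
Midpoints: 1.0625, 2.1875, 3.3125, 4.4375.
r(1.0625) ≈ 0.85032, r(2.1875) ≈ -0.94362, r(3.3125) ≈ 0.33520, r(4.4375) ≈ 0.52250.
Sum = Δu · [r(1.0625) + r(2.1875) + r(3.3125) + r(4.4375)].
Sum ≈ 0.85994.

0.85994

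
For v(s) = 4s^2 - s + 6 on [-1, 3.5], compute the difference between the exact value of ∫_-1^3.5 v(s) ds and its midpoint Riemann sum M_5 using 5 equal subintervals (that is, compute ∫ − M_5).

Exact integral: ∫_-1^3.5 v(s) ds = 79.875.
M_5 = 78.66.
Error = 79.875 − 78.66 = 1.215.

1.215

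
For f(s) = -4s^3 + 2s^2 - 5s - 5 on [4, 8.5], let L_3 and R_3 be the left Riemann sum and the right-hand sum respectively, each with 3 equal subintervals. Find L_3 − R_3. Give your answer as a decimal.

L_3 = -3300.75.
R_3 = -6466.5.
L_3 − R_3 = 3165.75.

3165.75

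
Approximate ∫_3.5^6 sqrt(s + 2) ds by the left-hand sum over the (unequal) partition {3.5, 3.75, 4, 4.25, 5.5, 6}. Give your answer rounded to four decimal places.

Subinterval widths: 0.25, 0.25, 0.25, 1.25, 0.5.
Left endpoints: 3.5, 3.75, 4, 4.25, 5.5.
f(3.5) ≈ 2.3452, f(3.75) ≈ 2.3979, f(4) ≈ 2.4495, f(4.25) ≈ 2.5000, f(5.5) ≈ 2.7386.
Sum = Σ Δs_i · f(s_i).
Sum ≈ 6.2925.

6.2925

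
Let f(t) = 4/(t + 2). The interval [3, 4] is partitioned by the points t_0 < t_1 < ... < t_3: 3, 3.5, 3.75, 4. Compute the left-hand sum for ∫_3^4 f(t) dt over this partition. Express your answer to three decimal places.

0.756

Subinterval widths: 0.5, 0.25, 0.25.
Left endpoints: 3, 3.5, 3.75.
f(3) = 0.8, f(3.5) = 8/11, f(3.75) = 16/23.
Sum = Σ Δt_i · f(t_i).
Sum ≈ 0.756.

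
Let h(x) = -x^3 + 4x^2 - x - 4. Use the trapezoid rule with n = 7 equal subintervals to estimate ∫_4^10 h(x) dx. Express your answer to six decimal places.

Δx = (10 − 4)/7 = 6/7.
h(4) = -8, h(34/7) = -9974/343, h(40/7) = -22532/343, h(46/7) = -41714/343, h(52/7) = -68816/343, h(58/7) = -105134/343, h(64/7) = -151964/343, h(10) = -614.
T_7 = (Δx/2)·[h(x_0) + 2h(x_1) + ... + 2h(x_{6}) + h(x_7)].
Sum ≈ -1266.489796.

-1266.489796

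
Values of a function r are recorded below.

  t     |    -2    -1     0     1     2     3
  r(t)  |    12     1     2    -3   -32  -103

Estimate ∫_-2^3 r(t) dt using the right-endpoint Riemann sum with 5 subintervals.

-135

Δt = 1.
Sum = 1·[1 + 2 + (-3) + (-32) + (-103)] = -135.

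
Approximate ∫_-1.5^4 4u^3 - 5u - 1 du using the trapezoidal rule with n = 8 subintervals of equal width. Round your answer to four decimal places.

Δu = (4 − (-1.5))/8 = 0.6875.
f(-1.5) = -7, f(-0.8125) = 939/1024, f(-0.125) = -0.3828125, f(0.5625) = -3175/1024, f(1.25) = 0.5625, f(1.9375) = 18847/1024, f(2.625) = 58.2265625, f(3.3125) = 130893/1024, f(4) = 235.
T_8 = (Δu/2)·[f(u_0) + 2f(u_1) + ... + 2f(u_{7}) + f(u_8)].
Sum ≈ 217.5615.

217.5615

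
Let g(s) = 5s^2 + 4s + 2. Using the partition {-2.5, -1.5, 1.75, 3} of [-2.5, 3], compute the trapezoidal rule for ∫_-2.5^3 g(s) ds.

Subinterval widths: 1, 3.25, 1.25.
g(-2.5) = 23.25, g(-1.5) = 7.25, g(1.75) = 24.3125, g(3) = 59.
On each subinterval the trapezoid contributes (Δs_i/2)·[g(s_{i-1}) + g(s_i)].
Sum = 118.609375.

118.609375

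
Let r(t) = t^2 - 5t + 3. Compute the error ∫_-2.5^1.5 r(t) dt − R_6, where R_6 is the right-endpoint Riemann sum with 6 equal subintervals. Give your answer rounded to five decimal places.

Exact integral: ∫_-2.5^1.5 r(t) dt ≈ 28.3333333.
R_6 ≈ 20.6296296.
Error ≈ 28.3333333 − 20.6296296 ≈ 7.70370.

7.70370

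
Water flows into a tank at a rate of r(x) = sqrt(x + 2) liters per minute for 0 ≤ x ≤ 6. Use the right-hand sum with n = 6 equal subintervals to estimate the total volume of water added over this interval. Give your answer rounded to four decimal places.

13.8918

Δx = (6 − 0)/6 = 1.
Right endpoints: 1, 2, 3, 4, 5, 6.
r(1) ≈ 1.7321, r(2) ≈ 2.0000, r(3) ≈ 2.2361, r(4) ≈ 2.4495, r(5) ≈ 2.6458, r(6) ≈ 2.8284.
Sum = Δx · [r(1) + r(2) + r(3) + ...].
Sum ≈ 13.8918.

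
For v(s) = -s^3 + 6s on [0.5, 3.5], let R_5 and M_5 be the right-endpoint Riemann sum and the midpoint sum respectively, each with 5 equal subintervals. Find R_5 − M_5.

R_5 = -10.005.
M_5 = -0.96.
R_5 − M_5 = -9.045.

-9.045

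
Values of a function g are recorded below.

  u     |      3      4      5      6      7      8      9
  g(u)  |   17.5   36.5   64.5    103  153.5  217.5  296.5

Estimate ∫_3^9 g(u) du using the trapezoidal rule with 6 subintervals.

732

Δu = 1.
T_6 = (1/2)·[17.5 + 2·36.5 + 2·64.5 + 2·103 + 2·153.5 + 2·217.5 + 296.5] = 732.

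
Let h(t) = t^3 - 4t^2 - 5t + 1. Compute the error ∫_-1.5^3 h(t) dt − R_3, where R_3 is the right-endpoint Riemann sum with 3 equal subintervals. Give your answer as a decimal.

17.296875

Exact integral: ∫_-1.5^3 h(t) dt = -33.890625.
R_3 = -51.1875.
Error = -33.890625 − (-51.1875) = 17.296875.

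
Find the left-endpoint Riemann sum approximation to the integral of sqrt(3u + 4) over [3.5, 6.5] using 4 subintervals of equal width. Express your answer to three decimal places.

Δu = (6.5 − 3.5)/4 = 0.75.
Left endpoints: 3.5, 4.25, 5, 5.75.
f(3.5) ≈ 3.808, f(4.25) ≈ 4.093, f(5) ≈ 4.359, f(5.75) ≈ 4.610.
Sum = Δu · [f(3.5) + f(4.25) + f(5) + f(5.75)].
Sum ≈ 12.652.

12.652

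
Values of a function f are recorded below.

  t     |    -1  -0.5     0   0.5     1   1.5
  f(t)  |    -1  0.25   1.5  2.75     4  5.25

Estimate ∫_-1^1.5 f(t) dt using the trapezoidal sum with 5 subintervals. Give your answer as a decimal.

5.3125

Δt = 0.5.
T_5 = (0.5/2)·[(-1) + 2·0.25 + 2·1.5 + 2·2.75 + 2·4 + 5.25] = 5.3125.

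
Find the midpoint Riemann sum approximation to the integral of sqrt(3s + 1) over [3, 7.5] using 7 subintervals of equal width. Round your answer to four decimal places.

Δs = (7.5 − 3)/7 = 9/14.
Midpoints: 93/28, 111/28, 129/28, 5.25, 165/28, 183/28, 201/28.
f(93/28) ≈ 3.3112, f(111/28) ≈ 3.5907, f(129/28) ≈ 3.8499, f(5.25) ≈ 4.0927, f(165/28) ≈ 4.3219, f(183/28) ≈ 4.5395, f(201/28) ≈ 4.7472.
Sum = Δs · [f(93/28) + f(111/28) + f(129/28) + ...].
Sum ≈ 18.2912.

18.2912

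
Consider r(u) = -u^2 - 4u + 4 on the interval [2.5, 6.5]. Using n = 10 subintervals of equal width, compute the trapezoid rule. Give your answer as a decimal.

-142.44

Δu = (6.5 − 2.5)/10 = 0.4.
r(2.5) = -12.25, r(2.9) = -16.01, r(3.3) = -20.09, r(3.7) = -24.49, r(4.1) = -29.21, r(4.5) = -34.25, r(4.9) = -39.61, r(5.3) = -45.29, r(5.7) = -51.29, r(6.1) = -57.61, r(6.5) = -64.25.
T_10 = (Δu/2)·[r(u_0) + 2r(u_1) + ... + 2r(u_{9}) + r(u_10)].
Sum = -142.44.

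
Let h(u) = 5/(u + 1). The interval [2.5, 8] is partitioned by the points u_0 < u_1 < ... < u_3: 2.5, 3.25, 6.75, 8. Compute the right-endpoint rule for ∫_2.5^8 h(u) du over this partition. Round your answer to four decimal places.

Subinterval widths: 0.75, 3.5, 1.25.
Right endpoints: 3.25, 6.75, 8.
h(3.25) = 20/17, h(6.75) = 20/31, h(8) = 5/9.
Sum = Σ Δu_i · h(u_i).
Sum ≈ 3.8349.

3.8349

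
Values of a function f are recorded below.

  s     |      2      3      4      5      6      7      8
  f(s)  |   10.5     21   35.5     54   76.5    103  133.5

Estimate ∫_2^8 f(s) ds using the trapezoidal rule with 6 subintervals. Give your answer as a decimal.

362

Δs = 1.
T_6 = (1/2)·[10.5 + 2·21 + 2·35.5 + 2·54 + 2·76.5 + 2·103 + 133.5] = 362.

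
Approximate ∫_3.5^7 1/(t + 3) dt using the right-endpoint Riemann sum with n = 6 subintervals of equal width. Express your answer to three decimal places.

0.415

Δt = (7 − 3.5)/6 = 7/12.
Right endpoints: 49/12, 14/3, 5.25, 35/6, 77/12, 7.
f(49/12) = 12/85, f(14/3) = 3/23, f(5.25) = 4/33, f(35/6) = 6/53, f(77/12) = 12/113, f(7) = 0.1.
Sum = Δt · [f(49/12) + f(14/3) + f(5.25) + ...].
Sum ≈ 0.415.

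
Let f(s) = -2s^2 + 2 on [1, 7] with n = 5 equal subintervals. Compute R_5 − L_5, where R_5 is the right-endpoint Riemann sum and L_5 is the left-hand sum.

R_5 = -276.48.
L_5 = -161.28.
R_5 − L_5 = -115.2.

-115.2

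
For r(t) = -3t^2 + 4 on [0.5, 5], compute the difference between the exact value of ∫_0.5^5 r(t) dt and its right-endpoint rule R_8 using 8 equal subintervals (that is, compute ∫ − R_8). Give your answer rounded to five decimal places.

Exact integral: ∫_0.5^5 r(t) dt = -106.875.
R_8 ≈ -128.4697266.
Error ≈ -106.875 − (-128.4697266) ≈ 21.59473.

21.59473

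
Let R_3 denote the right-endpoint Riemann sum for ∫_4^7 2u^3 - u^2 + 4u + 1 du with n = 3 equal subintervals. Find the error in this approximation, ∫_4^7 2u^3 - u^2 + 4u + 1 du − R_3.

-284.5

Exact integral: ∫_4^7 f(u) du = 1048.5.
R_3 = 1333.
Error = 1048.5 − 1333 = -284.5.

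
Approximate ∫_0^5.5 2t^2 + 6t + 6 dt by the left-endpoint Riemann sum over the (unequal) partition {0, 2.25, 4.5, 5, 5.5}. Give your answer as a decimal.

Subinterval widths: 2.25, 2.25, 0.5, 0.5.
Left endpoints: 0, 2.25, 4.5, 5.
f(0) = 6, f(2.25) = 29.625, f(4.5) = 73.5, f(5) = 86.
Sum = Σ Δt_i · f(t_i).
Sum = 159.90625.

159.90625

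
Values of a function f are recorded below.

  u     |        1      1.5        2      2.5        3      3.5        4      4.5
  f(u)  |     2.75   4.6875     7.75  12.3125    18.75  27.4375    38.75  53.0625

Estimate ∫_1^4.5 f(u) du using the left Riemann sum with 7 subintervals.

56.21875

Δu = 0.5.
Sum = 0.5·[2.75 + 4.6875 + 7.75 + 12.3125 + 18.75 + 27.4375 + 38.75] = 56.21875.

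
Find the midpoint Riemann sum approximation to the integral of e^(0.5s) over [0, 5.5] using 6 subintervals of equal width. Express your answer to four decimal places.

Δs = (5.5 − 0)/6 = 11/12.
Midpoints: 11/24, 1.375, 55/24, 77/24, 4.125, 121/24.
f(11/24) ≈ 1.2576, f(1.375) ≈ 1.9887, f(55/24) ≈ 3.1451, f(77/24) ≈ 4.9737, f(4.125) ≈ 7.8656, f(121/24) ≈ 12.4390.
Sum = Δs · [f(11/24) + f(1.375) + f(55/24) + ...].
Sum ≈ 29.0305.

29.0305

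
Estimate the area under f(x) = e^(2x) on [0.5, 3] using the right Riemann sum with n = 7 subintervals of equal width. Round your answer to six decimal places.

Δx = (3 − 0.5)/7 = 5/14.
Right endpoints: 6/7, 17/14, 11/7, 27/14, 16/7, 37/14, 3.
f(6/7) ≈ 5.552708, f(17/14) ≈ 11.342667, f(11/7) ≈ 23.169972, f(27/14) ≈ 47.329930, f(16/7) ≈ 96.682128, f(37/14) ≈ 197.495201, f(3) ≈ 403.428793.
Sum = Δx · [f(6/7) + f(17/14) + f(11/7) + ...].
Sum ≈ 280.357643.

280.357643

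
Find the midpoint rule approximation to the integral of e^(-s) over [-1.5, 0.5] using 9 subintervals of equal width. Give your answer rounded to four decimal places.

3.8672

Δs = (0.5 − (-1.5))/9 = 2/9.
Midpoints: -25/18, -7/6, -17/18, -13/18, -0.5, -5/18, -1/18, 1/6, 7/18.
f(-25/18) ≈ 4.0104, f(-7/6) ≈ 3.2113, f(-17/18) ≈ 2.5714, f(-13/18) ≈ 2.0590, f(-0.5) ≈ 1.6487, f(-5/18) ≈ 1.3202, f(-1/18) ≈ 1.0571, f(1/6) ≈ 0.8465, f(7/18) ≈ 0.6778.
Sum = Δs · [f(-25/18) + f(-7/6) + f(-17/18) + ...].
Sum ≈ 3.8672.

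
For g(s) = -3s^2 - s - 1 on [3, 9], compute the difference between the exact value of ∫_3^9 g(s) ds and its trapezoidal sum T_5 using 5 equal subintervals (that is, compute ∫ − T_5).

4.32

Exact integral: ∫_3^9 g(s) ds = -744.
T_5 = -748.32.
Error = -744 − (-748.32) = 4.32.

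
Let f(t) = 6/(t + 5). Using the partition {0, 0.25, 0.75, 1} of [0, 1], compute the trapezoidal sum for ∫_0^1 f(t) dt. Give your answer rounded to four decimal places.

1.0949

Subinterval widths: 0.25, 0.5, 0.25.
f(0) = 1.2, f(0.25) = 8/7, f(0.75) = 24/23, f(1) = 1.
On each subinterval the trapezoid contributes (Δt_i/2)·[f(t_{i-1}) + f(t_i)].
Sum ≈ 1.0949.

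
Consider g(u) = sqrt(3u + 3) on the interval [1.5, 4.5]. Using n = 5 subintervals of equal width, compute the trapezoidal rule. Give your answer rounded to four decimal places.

10.3244

Δu = (4.5 − 1.5)/5 = 0.6.
g(1.5) ≈ 2.7386, g(2.1) ≈ 3.0496, g(2.7) ≈ 3.3317, g(3.3) ≈ 3.5917, g(3.9) ≈ 3.8341, g(4.5) ≈ 4.0620.
T_5 = (Δu/2)·[g(u_0) + 2g(u_1) + ... + 2g(u_{4}) + g(u_5)].
Sum ≈ 10.3244.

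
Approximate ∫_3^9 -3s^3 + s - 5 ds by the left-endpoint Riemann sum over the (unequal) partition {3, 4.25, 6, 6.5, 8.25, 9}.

-3531.7109375

Subinterval widths: 1.25, 1.75, 0.5, 1.75, 0.75.
Left endpoints: 3, 4.25, 6, 6.5, 8.25.
f(3) = -83, f(4.25) = -231.046875, f(6) = -647, f(6.5) = -822.375, f(8.25) = -1681.296875.
Sum = Σ Δs_i · f(s_i).
Sum = -3531.7109375.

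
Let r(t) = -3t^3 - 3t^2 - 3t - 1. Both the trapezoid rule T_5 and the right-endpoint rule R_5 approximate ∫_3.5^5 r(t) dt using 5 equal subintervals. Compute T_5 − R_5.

T_5 = -459.88125.
R_5 = -503.25.
T_5 − R_5 = 43.36875.

43.36875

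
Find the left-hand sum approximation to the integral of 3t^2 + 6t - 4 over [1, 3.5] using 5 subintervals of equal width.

Δt = (3.5 − 1)/5 = 0.5.
Left endpoints: 1, 1.5, 2, 2.5, 3.
f(1) = 5, f(1.5) = 11.75, f(2) = 20, f(2.5) = 29.75, f(3) = 41.
Sum = Δt · [f(1) + f(1.5) + f(2) + f(2.5) + f(3)].
Sum = 53.75.

53.75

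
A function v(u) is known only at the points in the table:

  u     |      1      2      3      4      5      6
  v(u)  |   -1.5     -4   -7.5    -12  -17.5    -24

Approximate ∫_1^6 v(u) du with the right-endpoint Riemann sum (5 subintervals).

-65

Δu = 1.
Sum = 1·[(-4) + (-7.5) + (-12) + (-17.5) + (-24)] = -65.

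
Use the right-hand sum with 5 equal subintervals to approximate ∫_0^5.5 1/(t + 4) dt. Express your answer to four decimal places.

0.7905

Δt = (5.5 − 0)/5 = 1.1.
Right endpoints: 1.1, 2.2, 3.3, 4.4, 5.5.
f(1.1) = 10/51, f(2.2) = 5/31, f(3.3) = 10/73, f(4.4) = 5/42, f(5.5) = 2/19.
Sum = Δt · [f(1.1) + f(2.2) + f(3.3) + f(4.4) + f(5.5)].
Sum ≈ 0.7905.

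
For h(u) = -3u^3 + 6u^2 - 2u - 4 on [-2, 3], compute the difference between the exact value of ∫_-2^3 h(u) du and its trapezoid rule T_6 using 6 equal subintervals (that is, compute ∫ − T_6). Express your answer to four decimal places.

Exact integral: ∫_-2^3 h(u) du = -3.75.
T_6 ≈ -2.881944.
Error ≈ -3.75 − (-2.881944) ≈ -0.8681.

-0.8681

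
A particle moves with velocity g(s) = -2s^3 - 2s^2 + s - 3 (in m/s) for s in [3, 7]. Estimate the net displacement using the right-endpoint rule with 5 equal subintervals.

-1659.52

Δs = (7 − 3)/5 = 0.8.
Right endpoints: 3.8, 4.6, 5.4, 6.2, 7.
g(3.8) = -137.824, g(4.6) = -235.392, g(5.4) = -370.848, g(6.2) = -550.336, g(7) = -780.
Sum = Δs · [g(3.8) + g(4.6) + g(5.4) + g(6.2) + g(7)].
Sum = -1659.52.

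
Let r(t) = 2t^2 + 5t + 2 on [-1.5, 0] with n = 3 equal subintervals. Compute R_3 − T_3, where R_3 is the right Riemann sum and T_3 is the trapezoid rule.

R_3 = 0.5.
T_3 = -0.25.
R_3 − T_3 = 0.75.

0.75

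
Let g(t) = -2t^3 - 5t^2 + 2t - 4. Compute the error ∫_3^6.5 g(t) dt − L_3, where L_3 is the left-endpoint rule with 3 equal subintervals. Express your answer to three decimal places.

-355.193

Exact integral: ∫_3^6.5 g(t) dt ≈ -1245.48958.
L_3 ≈ -890.29630.
Error ≈ -1245.48958 − (-890.29630) ≈ -355.193.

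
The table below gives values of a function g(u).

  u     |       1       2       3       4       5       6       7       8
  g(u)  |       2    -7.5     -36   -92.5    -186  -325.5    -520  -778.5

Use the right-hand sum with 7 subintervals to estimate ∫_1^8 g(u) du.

Δu = 1.
Sum = 1·[(-7.5) + (-36) + (-92.5) + (-186) + (-325.5) + (-520) + (-778.5)] = -1946.

-1946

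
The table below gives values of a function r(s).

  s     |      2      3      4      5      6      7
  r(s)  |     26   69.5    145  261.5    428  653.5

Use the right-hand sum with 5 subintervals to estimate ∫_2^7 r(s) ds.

Δs = 1.
Sum = 1·[69.5 + 145 + 261.5 + 428 + 653.5] = 1557.5.

1557.5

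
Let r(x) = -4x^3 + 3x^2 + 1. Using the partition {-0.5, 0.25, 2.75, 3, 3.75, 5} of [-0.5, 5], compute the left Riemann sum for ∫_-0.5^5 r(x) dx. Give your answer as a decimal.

Subinterval widths: 0.75, 2.5, 0.25, 0.75, 1.25.
Left endpoints: -0.5, 0.25, 2.75, 3, 3.75.
r(-0.5) = 2.25, r(0.25) = 1.125, r(2.75) = -59.5, r(3) = -80, r(3.75) = -167.75.
Sum = Σ Δx_i · r(x_i).
Sum = -280.0625.

-280.0625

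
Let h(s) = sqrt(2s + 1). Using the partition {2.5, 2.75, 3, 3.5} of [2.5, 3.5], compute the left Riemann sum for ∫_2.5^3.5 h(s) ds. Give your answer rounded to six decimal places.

Subinterval widths: 0.25, 0.25, 0.5.
Left endpoints: 2.5, 2.75, 3.
h(2.5) ≈ 2.449490, h(2.75) ≈ 2.549510, h(3) ≈ 2.645751.
Sum = Σ Δs_i · h(s_i).
Sum ≈ 2.572626.

2.572626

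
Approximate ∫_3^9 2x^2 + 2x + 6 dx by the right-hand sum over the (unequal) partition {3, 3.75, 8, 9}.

854.71875

Subinterval widths: 0.75, 4.25, 1.
Right endpoints: 3.75, 8, 9.
f(3.75) = 41.625, f(8) = 150, f(9) = 186.
Sum = Σ Δx_i · f(x_i).
Sum = 854.71875.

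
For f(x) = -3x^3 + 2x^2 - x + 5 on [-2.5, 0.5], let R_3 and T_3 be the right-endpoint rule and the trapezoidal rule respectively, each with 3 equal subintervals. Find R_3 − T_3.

-31.125

R_3 = 32.125.
T_3 = 63.25.
R_3 − T_3 = -31.125.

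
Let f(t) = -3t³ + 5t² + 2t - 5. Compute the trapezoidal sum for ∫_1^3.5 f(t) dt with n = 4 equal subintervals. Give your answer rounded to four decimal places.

Δt = (3.5 − 1)/4 = 0.625.
f(1) = -1, f(1.625) = -727/512, f(2.25) = -9.359375, f(2.875) = -14957/512, f(3.5) = -65.375.
T_4 = (Δt/2)·[f(t_0) + 2f(t_1) + 2f(t_2) + 2f(t_3) + f(t_4)].
Sum ≈ -45.7373.

-45.7373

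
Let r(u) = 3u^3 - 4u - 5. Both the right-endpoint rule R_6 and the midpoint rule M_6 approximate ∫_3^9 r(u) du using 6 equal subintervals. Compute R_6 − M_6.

R_6 = 5781.
M_6 = 4659.
R_6 − M_6 = 1122.

1122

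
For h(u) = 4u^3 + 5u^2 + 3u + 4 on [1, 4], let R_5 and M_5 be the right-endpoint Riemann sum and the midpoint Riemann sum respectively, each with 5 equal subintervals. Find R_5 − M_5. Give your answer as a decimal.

110.25

R_5 = 501.6.
M_5 = 391.35.
R_5 − M_5 = 110.25.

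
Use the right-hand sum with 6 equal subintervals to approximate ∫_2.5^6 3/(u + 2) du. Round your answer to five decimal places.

Δu = (6 − 2.5)/6 = 7/12.
Right endpoints: 37/12, 11/3, 4.25, 29/6, 65/12, 6.
f(37/12) = 36/61, f(11/3) = 9/17, f(4.25) = 0.48, f(29/6) = 18/41, f(65/12) = 36/89, f(6) = 0.375.
Sum = Δu · [f(37/12) + f(11/3) + f(4.25) + ...].
Sum ≈ 1.64389.

1.64389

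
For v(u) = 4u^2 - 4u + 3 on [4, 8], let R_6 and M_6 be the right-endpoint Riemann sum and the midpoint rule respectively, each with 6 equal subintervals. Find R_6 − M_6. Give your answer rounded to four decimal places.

R_6 ≈ 573.185185.
M_6 ≈ 512.740741.
R_6 − M_6 ≈ 60.4444.

60.4444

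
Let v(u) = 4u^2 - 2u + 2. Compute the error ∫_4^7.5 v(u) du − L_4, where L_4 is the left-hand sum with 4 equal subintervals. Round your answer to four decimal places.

65.5885

Exact integral: ∫_4^7.5 v(u) du ≈ 443.916667.
L_4 = 378.328125.
Error ≈ 443.916667 − 378.328125 ≈ 65.5885.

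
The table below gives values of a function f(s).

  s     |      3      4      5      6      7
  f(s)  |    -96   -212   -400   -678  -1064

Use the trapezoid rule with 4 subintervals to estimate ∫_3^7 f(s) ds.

Δs = 1.
T_4 = (1/2)·[(-96) + 2·(-212) + 2·(-400) + 2·(-678) + (-1064)] = -1870.

-1870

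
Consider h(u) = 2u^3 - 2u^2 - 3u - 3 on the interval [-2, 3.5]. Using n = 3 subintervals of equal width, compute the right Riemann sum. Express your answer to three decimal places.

Δu = (3.5 − (-2))/3 = 11/6.
Right endpoints: -1/6, 5/3, 3.5.
h(-1/6) = -277/108, h(5/3) = -116/27, h(3.5) = 47.75.
Sum = Δu · [h(-1/6) + h(5/3) + h(3.5)].
Sum ≈ 74.963.

74.963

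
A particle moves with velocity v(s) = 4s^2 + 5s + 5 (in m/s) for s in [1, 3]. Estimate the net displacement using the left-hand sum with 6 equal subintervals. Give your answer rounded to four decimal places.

Δs = (3 − 1)/6 = 1/3.
Left endpoints: 1, 4/3, 5/3, 2, 7/3, 8/3.
v(1) = 14, v(4/3) = 169/9, v(5/3) = 220/9, v(2) = 31, v(7/3) = 346/9, v(8/3) = 421/9.
Sum = Δs · [v(1) + v(4/3) + v(5/3) + ...].
Sum ≈ 57.8148.

57.8148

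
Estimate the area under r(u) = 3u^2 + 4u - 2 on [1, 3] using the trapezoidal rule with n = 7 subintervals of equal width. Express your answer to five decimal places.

38.08163

Δu = (3 − 1)/7 = 2/7.
r(1) = 5, r(9/7) = 397/49, r(11/7) = 573/49, r(13/7) = 773/49, r(15/7) = 997/49, r(17/7) = 1245/49, r(19/7) = 1517/49, r(3) = 37.
T_7 = (Δu/2)·[r(u_0) + 2r(u_1) + ... + 2r(u_{6}) + r(u_7)].
Sum ≈ 38.08163.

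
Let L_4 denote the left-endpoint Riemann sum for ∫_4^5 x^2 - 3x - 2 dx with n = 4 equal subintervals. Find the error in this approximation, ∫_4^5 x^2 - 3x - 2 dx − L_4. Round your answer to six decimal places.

0.739583

Exact integral: ∫_4^5 f(x) dx ≈ 4.83333333.
L_4 = 4.09375.
Error ≈ 4.83333333 − 4.09375 ≈ 0.739583.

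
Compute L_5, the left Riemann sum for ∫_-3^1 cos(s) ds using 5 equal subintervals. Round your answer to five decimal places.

0.31750

Δs = (1 − (-3))/5 = 0.8.
Left endpoints: -3, -2.2, -1.4, -0.6, 0.2.
f(-3) ≈ -0.98999, f(-2.2) ≈ -0.58850, f(-1.4) ≈ 0.16997, f(-0.6) ≈ 0.82534, f(0.2) ≈ 0.98007.
Sum = Δs · [f(-3) + f(-2.2) + f(-1.4) + f(-0.6) + f(0.2)].
Sum ≈ 0.31750.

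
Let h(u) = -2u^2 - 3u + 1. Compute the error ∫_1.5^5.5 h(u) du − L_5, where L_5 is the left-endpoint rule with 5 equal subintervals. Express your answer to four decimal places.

Exact integral: ∫_1.5^5.5 h(u) du ≈ -146.666667.
L_5 = -120.32.
Error ≈ -146.666667 − (-120.32) ≈ -26.3467.

-26.3467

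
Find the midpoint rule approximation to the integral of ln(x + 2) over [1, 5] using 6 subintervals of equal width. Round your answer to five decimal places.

6.32905

Δx = (5 − 1)/6 = 2/3.
Midpoints: 4/3, 2, 8/3, 10/3, 4, 14/3.
f(4/3) ≈ 1.20397, f(2) ≈ 1.38629, f(8/3) ≈ 1.54045, f(10/3) ≈ 1.67398, f(4) ≈ 1.79176, f(14/3) ≈ 1.89712.
Sum = Δx · [f(4/3) + f(2) + f(8/3) + ...].
Sum ≈ 6.32905.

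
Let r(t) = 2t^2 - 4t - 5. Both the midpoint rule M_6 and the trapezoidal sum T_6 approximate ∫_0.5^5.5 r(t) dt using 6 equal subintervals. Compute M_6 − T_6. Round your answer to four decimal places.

-1.7361

M_6 ≈ 25.254630.
T_6 ≈ 26.990741.
M_6 − T_6 ≈ -1.7361.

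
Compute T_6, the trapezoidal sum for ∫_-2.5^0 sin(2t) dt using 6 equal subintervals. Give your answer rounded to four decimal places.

-0.3372

Δt = (0 − (-2.5))/6 = 5/12.
f(-2.5) ≈ 0.9589, f(-25/12) ≈ 0.8548, f(-5/3) ≈ 0.1906, f(-1.25) ≈ -0.5985, f(-5/6) ≈ -0.9954, f(-5/12) ≈ -0.7402, f(0) ≈ 0.0000.
T_6 = (Δt/2)·[f(t_0) + 2f(t_1) + ... + 2f(t_{5}) + f(t_6)].
Sum ≈ -0.3372.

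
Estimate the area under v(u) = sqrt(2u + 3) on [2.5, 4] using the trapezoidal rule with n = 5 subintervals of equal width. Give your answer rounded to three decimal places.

4.618

Δu = (4 − 2.5)/5 = 0.3.
v(2.5) ≈ 2.828, v(2.8) ≈ 2.933, v(3.1) ≈ 3.033, v(3.4) ≈ 3.130, v(3.7) ≈ 3.225, v(4) ≈ 3.317.
T_5 = (Δu/2)·[v(u_0) + 2v(u_1) + ... + 2v(u_{4}) + v(u_5)].
Sum ≈ 4.618.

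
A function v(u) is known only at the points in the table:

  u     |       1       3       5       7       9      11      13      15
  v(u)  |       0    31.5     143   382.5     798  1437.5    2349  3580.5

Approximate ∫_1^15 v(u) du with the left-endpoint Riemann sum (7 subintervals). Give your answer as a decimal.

Δu = 2.
Sum = 2·[0 + 31.5 + 143 + 382.5 + 798 + 1437.5 + 2349] = 10283.

10283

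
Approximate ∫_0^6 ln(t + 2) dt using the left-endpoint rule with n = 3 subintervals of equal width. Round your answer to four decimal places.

7.7424

Δt = (6 − 0)/3 = 2.
Left endpoints: 0, 2, 4.
f(0) ≈ 0.6931, f(2) ≈ 1.3863, f(4) ≈ 1.7918.
Sum = Δt · [f(0) + f(2) + f(4)].
Sum ≈ 7.7424.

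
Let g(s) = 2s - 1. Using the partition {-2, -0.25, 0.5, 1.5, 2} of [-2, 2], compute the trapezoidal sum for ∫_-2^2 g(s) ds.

-4

Subinterval widths: 1.75, 0.75, 1, 0.5.
g(-2) = -5, g(-0.25) = -1.5, g(0.5) = 0, g(1.5) = 2, g(2) = 3.
On each subinterval the trapezoid contributes (Δs_i/2)·[g(s_{i-1}) + g(s_i)].
Sum = -4.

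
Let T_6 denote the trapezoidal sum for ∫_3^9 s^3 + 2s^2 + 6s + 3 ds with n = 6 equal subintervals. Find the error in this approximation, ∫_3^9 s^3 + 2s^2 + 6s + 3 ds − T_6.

Exact integral: ∫_3^9 f(s) ds = 2322.
T_6 = 2342.
Error = 2322 − 2342 = -20.

-20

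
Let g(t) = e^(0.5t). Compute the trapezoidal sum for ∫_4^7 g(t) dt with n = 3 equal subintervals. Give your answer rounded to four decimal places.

52.5203

Δt = (7 − 4)/3 = 1.
g(4) ≈ 7.3891, g(5) ≈ 12.1825, g(6) ≈ 20.0855, g(7) ≈ 33.1155.
T_3 = (Δt/2)·[g(t_0) + 2g(t_1) + 2g(t_2) + g(t_3)].
Sum ≈ 52.5203.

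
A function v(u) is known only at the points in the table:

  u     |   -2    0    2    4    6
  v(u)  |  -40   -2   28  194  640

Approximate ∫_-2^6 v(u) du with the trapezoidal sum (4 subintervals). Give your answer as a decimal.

1040

Δu = 2.
T_4 = (2/2)·[(-40) + 2·(-2) + 2·28 + 2·194 + 640] = 1040.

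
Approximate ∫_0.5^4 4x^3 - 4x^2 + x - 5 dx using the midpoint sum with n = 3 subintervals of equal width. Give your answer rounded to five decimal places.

Δx = (4 − 0.5)/3 = 7/6.
Midpoints: 13/12, 2.25, 41/12.
f(13/12) = -1523/432, f(2.25) = 22.5625, f(41/12) = 48065/432.
Sum = Δx · [f(13/12) + f(2.25) + f(41/12)].
Sum ≈ 152.01505.

152.01505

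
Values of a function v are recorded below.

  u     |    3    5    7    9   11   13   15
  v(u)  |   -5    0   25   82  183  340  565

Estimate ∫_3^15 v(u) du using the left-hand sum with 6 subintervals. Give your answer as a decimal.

Δu = 2.
Sum = 2·[(-5) + 0 + 25 + 82 + 183 + 340] = 1250.

1250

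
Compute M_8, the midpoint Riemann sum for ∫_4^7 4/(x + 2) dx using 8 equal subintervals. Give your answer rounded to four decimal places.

1.6215

Δx = (7 − 4)/8 = 0.375.
Midpoints: 4.1875, 4.5625, 4.9375, 5.3125, 5.6875, 6.0625, 6.4375, 6.8125.
f(4.1875) = 64/99, f(4.5625) = 64/105, f(4.9375) = 64/111, f(5.3125) = 64/117, f(5.6875) = 64/123, f(6.0625) = 64/129, f(6.4375) = 64/135, f(6.8125) = 64/141.
Sum = Δx · [f(4.1875) + f(4.5625) + f(4.9375) + ...].
Sum ≈ 1.6215.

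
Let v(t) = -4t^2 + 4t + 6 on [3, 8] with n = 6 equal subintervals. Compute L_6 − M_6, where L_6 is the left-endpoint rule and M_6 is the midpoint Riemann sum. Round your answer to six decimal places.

L_6 ≈ -425.64814815.
M_6 ≈ -505.50925926.
L_6 − M_6 ≈ 79.861111.

79.861111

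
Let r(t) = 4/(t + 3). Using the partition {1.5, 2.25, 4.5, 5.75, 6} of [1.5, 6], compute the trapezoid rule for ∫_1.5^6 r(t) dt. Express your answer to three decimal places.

2.808

Subinterval widths: 0.75, 2.25, 1.25, 0.25.
r(1.5) = 8/9, r(2.25) = 16/21, r(4.5) = 8/15, r(5.75) = 16/35, r(6) = 4/9.
On each subinterval the trapezoid contributes (Δt_i/2)·[r(t_{i-1}) + r(t_i)].
Sum ≈ 2.808.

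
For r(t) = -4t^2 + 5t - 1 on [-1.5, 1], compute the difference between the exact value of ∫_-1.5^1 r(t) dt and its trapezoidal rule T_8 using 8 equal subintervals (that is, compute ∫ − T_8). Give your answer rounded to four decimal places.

0.1628

Exact integral: ∫_-1.5^1 r(t) dt ≈ -11.458333.
T_8 = -11.62109375.
Error ≈ -11.458333 − (-11.62109375) ≈ 0.1628.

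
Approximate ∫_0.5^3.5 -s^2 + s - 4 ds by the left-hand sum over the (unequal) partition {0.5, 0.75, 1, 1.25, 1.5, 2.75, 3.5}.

Subinterval widths: 0.25, 0.25, 0.25, 0.25, 1.25, 0.75.
Left endpoints: 0.5, 0.75, 1, 1.25, 1.5, 2.75.
f(0.5) = -3.75, f(0.75) = -3.8125, f(1) = -4, f(1.25) = -4.3125, f(1.5) = -4.75, f(2.75) = -8.8125.
Sum = Σ Δs_i · f(s_i).
Sum = -16.515625.

-16.515625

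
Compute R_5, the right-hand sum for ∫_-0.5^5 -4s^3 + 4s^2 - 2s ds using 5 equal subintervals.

Δs = (5 − (-0.5))/5 = 1.1.
Right endpoints: 0.6, 1.7, 2.8, 3.9, 5.
f(0.6) = -0.624, f(1.7) = -11.492, f(2.8) = -62.048, f(3.9) = -184.236, f(5) = -410.
Sum = Δs · [f(0.6) + f(1.7) + f(2.8) + f(3.9) + f(5)].
Sum = -735.24.

-735.24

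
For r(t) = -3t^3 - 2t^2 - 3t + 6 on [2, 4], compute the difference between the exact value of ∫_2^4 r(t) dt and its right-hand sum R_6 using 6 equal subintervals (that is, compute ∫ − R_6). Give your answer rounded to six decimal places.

34.074074

Exact integral: ∫_2^4 r(t) dt ≈ -223.33333333.
R_6 ≈ -257.40740741.
Error ≈ -223.33333333 − (-257.40740741) ≈ 34.074074.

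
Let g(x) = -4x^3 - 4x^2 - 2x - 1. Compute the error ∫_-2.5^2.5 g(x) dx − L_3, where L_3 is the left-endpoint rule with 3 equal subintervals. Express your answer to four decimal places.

-103.2407

Exact integral: ∫_-2.5^2.5 g(x) dx ≈ -46.666667.
L_3 ≈ 56.574074.
Error ≈ -46.666667 − 56.574074 ≈ -103.2407.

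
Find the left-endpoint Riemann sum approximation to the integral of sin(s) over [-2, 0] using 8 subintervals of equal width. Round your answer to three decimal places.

Δs = (0 − (-2))/8 = 0.25.
Left endpoints: -2, -1.75, -1.5, -1.25, -1, -0.75, -0.5, -0.25.
f(-2) ≈ -0.909, f(-1.75) ≈ -0.984, f(-1.5) ≈ -0.997, f(-1.25) ≈ -0.949, f(-1) ≈ -0.841, f(-0.75) ≈ -0.682, f(-0.5) ≈ -0.479, f(-0.25) ≈ -0.247.
Sum = Δs · [f(-2) + f(-1.75) + f(-1.5) + ...].
Sum ≈ -1.522.

-1.522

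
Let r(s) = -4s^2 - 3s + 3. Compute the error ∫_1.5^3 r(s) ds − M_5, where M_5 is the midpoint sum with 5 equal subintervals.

-0.045

Exact integral: ∫_1.5^3 r(s) ds = -37.125.
M_5 = -37.08.
Error = -37.125 − (-37.08) = -0.045.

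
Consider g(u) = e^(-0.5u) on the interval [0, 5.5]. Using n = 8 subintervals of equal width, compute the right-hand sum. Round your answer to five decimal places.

1.56877

Δu = (5.5 − 0)/8 = 0.6875.
Right endpoints: 0.6875, 1.375, 2.0625, 2.75, 3.4375, 4.125, 4.8125, 5.5.
g(0.6875) ≈ 0.70911, g(1.375) ≈ 0.50283, g(2.0625) ≈ 0.35656, g(2.75) ≈ 0.25284, g(3.4375) ≈ 0.17929, g(4.125) ≈ 0.12714, g(4.8125) ≈ 0.09015, g(5.5) ≈ 0.06393.
Sum = Δu · [g(0.6875) + g(1.375) + g(2.0625) + ...].
Sum ≈ 1.56877.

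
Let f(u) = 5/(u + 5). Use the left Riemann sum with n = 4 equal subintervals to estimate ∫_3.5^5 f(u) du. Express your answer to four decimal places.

0.8294

Δu = (5 − 3.5)/4 = 0.375.
Left endpoints: 3.5, 3.875, 4.25, 4.625.
f(3.5) = 10/17, f(3.875) = 40/71, f(4.25) = 20/37, f(4.625) = 40/77.
Sum = Δu · [f(3.5) + f(3.875) + f(4.25) + f(4.625)].
Sum ≈ 0.8294.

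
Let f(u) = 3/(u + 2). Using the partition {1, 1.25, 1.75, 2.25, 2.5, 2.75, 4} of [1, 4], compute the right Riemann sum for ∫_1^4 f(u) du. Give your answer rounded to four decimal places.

1.9333

Subinterval widths: 0.25, 0.5, 0.5, 0.25, 0.25, 1.25.
Right endpoints: 1.25, 1.75, 2.25, 2.5, 2.75, 4.
f(1.25) = 12/13, f(1.75) = 0.8, f(2.25) = 12/17, f(2.5) = 2/3, f(2.75) = 12/19, f(4) = 0.5.
Sum = Σ Δu_i · f(u_i).
Sum ≈ 1.9333.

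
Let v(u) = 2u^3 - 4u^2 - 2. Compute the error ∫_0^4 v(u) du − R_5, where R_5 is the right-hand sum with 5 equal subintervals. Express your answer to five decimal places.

-29.01333

Exact integral: ∫_0^4 v(u) du ≈ 34.6666667.
R_5 = 63.68.
Error ≈ 34.6666667 − 63.68 ≈ -29.01333.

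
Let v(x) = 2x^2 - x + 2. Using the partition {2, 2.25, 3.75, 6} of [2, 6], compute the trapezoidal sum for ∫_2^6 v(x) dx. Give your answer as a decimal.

135.59375

Subinterval widths: 0.25, 1.5, 2.25.
v(2) = 8, v(2.25) = 9.875, v(3.75) = 26.375, v(6) = 68.
On each subinterval the trapezoid contributes (Δx_i/2)·[v(x_{i-1}) + v(x_i)].
Sum = 135.59375.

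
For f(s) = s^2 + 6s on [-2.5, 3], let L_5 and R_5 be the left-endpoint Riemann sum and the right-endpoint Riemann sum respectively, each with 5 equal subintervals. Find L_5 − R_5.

-39.325

L_5 = 3.905.
R_5 = 43.23.
L_5 − R_5 = -39.325.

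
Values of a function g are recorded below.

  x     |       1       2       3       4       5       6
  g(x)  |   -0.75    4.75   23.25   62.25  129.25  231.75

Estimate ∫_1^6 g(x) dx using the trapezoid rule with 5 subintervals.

Δx = 1.
T_5 = (1/2)·[(-0.75) + 2·4.75 + 2·23.25 + 2·62.25 + 2·129.25 + 231.75] = 335.

335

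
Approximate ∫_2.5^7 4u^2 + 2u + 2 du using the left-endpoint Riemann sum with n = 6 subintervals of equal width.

422.4375

Δu = (7 − 2.5)/6 = 0.75.
Left endpoints: 2.5, 3.25, 4, 4.75, 5.5, 6.25.
f(2.5) = 32, f(3.25) = 50.75, f(4) = 74, f(4.75) = 101.75, f(5.5) = 134, f(6.25) = 170.75.
Sum = Δu · [f(2.5) + f(3.25) + f(4) + ...].
Sum = 422.4375.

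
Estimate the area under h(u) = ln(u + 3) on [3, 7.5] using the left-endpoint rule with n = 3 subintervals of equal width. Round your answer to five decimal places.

Δu = (7.5 − 3)/3 = 1.5.
Left endpoints: 3, 4.5, 6.
h(3) ≈ 1.79176, h(4.5) ≈ 2.01490, h(6) ≈ 2.19722.
Sum = Δu · [h(3) + h(4.5) + h(6)].
Sum ≈ 9.00583.

9.00583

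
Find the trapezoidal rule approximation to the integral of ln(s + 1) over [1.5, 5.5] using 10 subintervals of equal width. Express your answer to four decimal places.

5.8727

Δs = (5.5 − 1.5)/10 = 0.4.
f(1.5) ≈ 0.9163, f(1.9) ≈ 1.0647, f(2.3) ≈ 1.1939, f(2.7) ≈ 1.3083, f(3.1) ≈ 1.4110, f(3.5) ≈ 1.5041, f(3.9) ≈ 1.5892, f(4.3) ≈ 1.6677, f(4.7) ≈ 1.7405, f(5.1) ≈ 1.8083, f(5.5) ≈ 1.8718.
T_10 = (Δs/2)·[f(s_0) + 2f(s_1) + ... + 2f(s_{9}) + f(s_10)].
Sum ≈ 5.8727.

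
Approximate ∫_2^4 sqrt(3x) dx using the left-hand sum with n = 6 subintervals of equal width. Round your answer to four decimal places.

5.8009

Δx = (4 − 2)/6 = 1/3.
Left endpoints: 2, 7/3, 8/3, 3, 10/3, 11/3.
f(2) ≈ 2.4495, f(7/3) ≈ 2.6458, f(8/3) ≈ 2.8284, f(3) ≈ 3.0000, f(10/3) ≈ 3.1623, f(11/3) ≈ 3.3166.
Sum = Δx · [f(2) + f(7/3) + f(8/3) + ...].
Sum ≈ 5.8009.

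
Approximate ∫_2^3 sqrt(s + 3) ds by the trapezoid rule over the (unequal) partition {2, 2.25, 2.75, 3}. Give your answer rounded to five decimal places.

2.34415

Subinterval widths: 0.25, 0.5, 0.25.
f(2) ≈ 2.23607, f(2.25) ≈ 2.29129, f(2.75) ≈ 2.39792, f(3) ≈ 2.44949.
On each subinterval the trapezoid contributes (Δs_i/2)·[f(s_{i-1}) + f(s_i)].
Sum ≈ 2.34415.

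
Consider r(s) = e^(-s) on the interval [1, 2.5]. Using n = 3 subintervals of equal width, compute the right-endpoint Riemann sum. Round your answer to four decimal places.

Δs = (2.5 − 1)/3 = 0.5.
Right endpoints: 1.5, 2, 2.5.
r(1.5) ≈ 0.2231, r(2) ≈ 0.1353, r(2.5) ≈ 0.0821.
Sum = Δs · [r(1.5) + r(2) + r(2.5)].
Sum ≈ 0.2203.

0.2203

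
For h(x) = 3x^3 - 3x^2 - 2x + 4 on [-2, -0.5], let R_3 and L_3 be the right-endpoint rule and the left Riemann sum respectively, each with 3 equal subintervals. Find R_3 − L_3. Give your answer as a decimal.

15.9375

R_3 = -3.
L_3 = -18.9375.
R_3 − L_3 = 15.9375.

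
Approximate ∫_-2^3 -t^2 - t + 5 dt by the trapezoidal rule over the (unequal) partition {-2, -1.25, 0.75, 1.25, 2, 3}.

Subinterval widths: 0.75, 2, 0.5, 0.75, 1.
f(-2) = 3, f(-1.25) = 4.6875, f(0.75) = 3.6875, f(1.25) = 2.1875, f(2) = -1, f(3) = -7.
On each subinterval the trapezoid contributes (Δt_i/2)·[f(t_{i-1}) + f(t_i)].
Sum = 9.171875.

9.171875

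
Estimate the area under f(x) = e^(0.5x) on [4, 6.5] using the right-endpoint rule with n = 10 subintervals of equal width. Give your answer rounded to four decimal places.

39.1506

Δx = (6.5 − 4)/10 = 0.25.
Right endpoints: 4.25, 4.5, 4.75, 5, 5.25, 5.5, 5.75, 6, 6.25, 6.5.
f(4.25) ≈ 8.3729, f(4.5) ≈ 9.4877, f(4.75) ≈ 10.7510, f(5) ≈ 12.1825, f(5.25) ≈ 13.8046, f(5.5) ≈ 15.6426, f(5.75) ≈ 17.7254, f(6) ≈ 20.0855, f(6.25) ≈ 22.7599, f(6.5) ≈ 25.7903.
Sum = Δx · [f(4.25) + f(4.5) + f(4.75) + ...].
Sum ≈ 39.1506.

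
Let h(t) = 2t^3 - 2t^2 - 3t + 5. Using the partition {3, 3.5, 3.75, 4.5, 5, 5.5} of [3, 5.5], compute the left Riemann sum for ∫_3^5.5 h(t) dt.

Subinterval widths: 0.5, 0.25, 0.75, 0.5, 0.5.
Left endpoints: 3, 3.5, 3.75, 4.5, 5.
h(3) = 32, h(3.5) = 55.75, h(3.75) = 71.09375, h(4.5) = 133.25, h(5) = 190.
Sum = Σ Δt_i · h(t_i).
Sum = 244.8828125.

244.8828125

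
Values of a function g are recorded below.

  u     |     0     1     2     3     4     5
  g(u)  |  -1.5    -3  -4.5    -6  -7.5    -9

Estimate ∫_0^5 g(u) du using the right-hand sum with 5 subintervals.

-30

Δu = 1.
Sum = 1·[(-3) + (-4.5) + (-6) + (-7.5) + (-9)] = -30.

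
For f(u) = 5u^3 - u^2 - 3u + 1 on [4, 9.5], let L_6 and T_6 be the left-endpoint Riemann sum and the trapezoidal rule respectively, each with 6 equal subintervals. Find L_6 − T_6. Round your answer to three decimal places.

-1776.557

L_6 ≈ 7791.65553.
T_6 ≈ 9568.21282.
L_6 − T_6 ≈ -1776.557.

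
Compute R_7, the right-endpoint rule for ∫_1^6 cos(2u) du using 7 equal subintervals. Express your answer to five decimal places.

-0.14559

Δu = (6 − 1)/7 = 5/7.
Right endpoints: 12/7, 17/7, 22/7, 27/7, 32/7, 37/7, 6.
f(12/7) ≈ -0.95910, f(17/7) ≈ 0.14425, f(22/7) ≈ 1.00000, f(27/7) ≈ 0.13924, f(32/7) ≈ -0.96052, f(37/7) ≈ -0.41154, f(6) ≈ 0.84385.
Sum = Δu · [f(12/7) + f(17/7) + f(22/7) + ...].
Sum ≈ -0.14559.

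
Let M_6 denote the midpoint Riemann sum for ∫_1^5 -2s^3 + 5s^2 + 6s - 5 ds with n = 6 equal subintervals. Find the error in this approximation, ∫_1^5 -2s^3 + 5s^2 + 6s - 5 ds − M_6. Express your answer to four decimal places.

-1.9259

Exact integral: ∫_1^5 f(s) ds ≈ -53.333333.
M_6 ≈ -51.407407.
Error ≈ -53.333333 − (-51.407407) ≈ -1.9259.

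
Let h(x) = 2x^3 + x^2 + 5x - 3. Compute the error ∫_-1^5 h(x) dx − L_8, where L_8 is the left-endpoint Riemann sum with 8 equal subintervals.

107.4375

Exact integral: ∫_-1^5 h(x) dx = 396.
L_8 = 288.5625.
Error = 396 − 288.5625 = 107.4375.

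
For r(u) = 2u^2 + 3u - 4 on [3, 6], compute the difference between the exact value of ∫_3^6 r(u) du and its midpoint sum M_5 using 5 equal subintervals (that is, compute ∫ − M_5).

0.18

Exact integral: ∫_3^6 r(u) du = 154.5.
M_5 = 154.32.
Error = 154.5 − 154.32 = 0.18.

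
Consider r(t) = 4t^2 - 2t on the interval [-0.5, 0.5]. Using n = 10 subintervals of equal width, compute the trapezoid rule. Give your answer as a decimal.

0.34

Δt = (0.5 − (-0.5))/10 = 0.1.
r(-0.5) = 2, r(-0.4) = 1.44, r(-0.3) = 0.96, r(-0.2) = 0.56, r(-0.1) = 0.24, r(0) = 0, r(0.1) = -0.16, r(0.2) = -0.24, r(0.3) = -0.24, r(0.4) = -0.16, r(0.5) = 0.
T_10 = (Δt/2)·[r(t_0) + 2r(t_1) + ... + 2r(t_{9}) + r(t_10)].
Sum = 0.34.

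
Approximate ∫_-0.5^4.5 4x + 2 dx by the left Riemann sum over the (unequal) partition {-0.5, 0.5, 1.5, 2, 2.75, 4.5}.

38.25

Subinterval widths: 1, 1, 0.5, 0.75, 1.75.
Left endpoints: -0.5, 0.5, 1.5, 2, 2.75.
f(-0.5) = 0, f(0.5) = 4, f(1.5) = 8, f(2) = 10, f(2.75) = 13.
Sum = Σ Δx_i · f(x_i).
Sum = 38.25.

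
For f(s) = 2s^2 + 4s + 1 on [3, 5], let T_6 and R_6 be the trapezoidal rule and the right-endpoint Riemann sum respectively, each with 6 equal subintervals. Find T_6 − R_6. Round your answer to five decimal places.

-6.66667

T_6 ≈ 99.4074074.
R_6 ≈ 106.0740741.
T_6 − R_6 ≈ -6.66667.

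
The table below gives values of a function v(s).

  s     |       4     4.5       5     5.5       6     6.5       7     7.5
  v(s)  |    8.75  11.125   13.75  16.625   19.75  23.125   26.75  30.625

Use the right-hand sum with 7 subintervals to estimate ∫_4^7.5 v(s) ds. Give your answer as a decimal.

Δs = 0.5.
Sum = 0.5·[11.125 + 13.75 + 16.625 + 19.75 + 23.125 + 26.75 + 30.625] = 70.875.

70.875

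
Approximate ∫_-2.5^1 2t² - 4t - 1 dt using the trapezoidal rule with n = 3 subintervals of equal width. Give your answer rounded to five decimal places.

Δt = (1 − (-2.5))/3 = 7/6.
f(-2.5) = 21.5, f(-4/3) = 71/9, f(-1/6) = -5/18, f(1) = -3.
T_3 = (Δt/2)·[f(t_0) + 2f(t_1) + 2f(t_2) + f(t_3)].
Sum ≈ 19.67130.

19.67130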